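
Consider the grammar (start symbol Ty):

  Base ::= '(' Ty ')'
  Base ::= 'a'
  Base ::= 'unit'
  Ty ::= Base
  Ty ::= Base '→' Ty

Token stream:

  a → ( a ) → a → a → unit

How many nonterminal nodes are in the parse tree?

12

[Ty [Base a] → [Ty [Base ( [Ty [Base a]] )] → [Ty [Base a] → [Ty [Base a] → [Ty [Base unit]]]]]]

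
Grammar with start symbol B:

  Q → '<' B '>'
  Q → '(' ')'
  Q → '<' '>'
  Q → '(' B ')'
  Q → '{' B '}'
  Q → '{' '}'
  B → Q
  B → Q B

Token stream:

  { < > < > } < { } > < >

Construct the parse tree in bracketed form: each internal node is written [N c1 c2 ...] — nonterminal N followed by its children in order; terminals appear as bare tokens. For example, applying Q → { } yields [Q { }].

[B [Q { [B [Q < >] [B [Q < >]]] }] [B [Q < [B [Q { }]] >] [B [Q < >]]]]

B
Q B
{ B } B
{ Q B } B
{ < > B } B
{ < > Q } B
{ < > < > } B
{ < > < > } Q B
{ < > < > } < B > B
{ < > < > } < Q > B
{ < > < > } < { } > B
{ < > < > } < { } > Q
{ < > < > } < { } > < >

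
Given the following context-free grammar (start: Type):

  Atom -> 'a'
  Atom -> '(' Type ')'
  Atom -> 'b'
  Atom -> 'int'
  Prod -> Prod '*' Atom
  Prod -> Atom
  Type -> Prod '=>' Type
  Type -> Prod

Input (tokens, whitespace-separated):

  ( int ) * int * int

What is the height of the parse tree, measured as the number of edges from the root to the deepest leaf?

[Type [Prod [Prod [Prod [Atom ( [Type [Prod [Atom int]]] )]] * [Atom int]] * [Atom int]]]

8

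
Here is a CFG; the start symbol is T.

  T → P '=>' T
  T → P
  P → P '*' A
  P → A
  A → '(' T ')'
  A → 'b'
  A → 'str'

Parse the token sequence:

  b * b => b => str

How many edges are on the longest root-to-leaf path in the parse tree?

[T [P [P [A b]] * [A b]] => [T [P [A b]] => [T [P [A str]]]]]

5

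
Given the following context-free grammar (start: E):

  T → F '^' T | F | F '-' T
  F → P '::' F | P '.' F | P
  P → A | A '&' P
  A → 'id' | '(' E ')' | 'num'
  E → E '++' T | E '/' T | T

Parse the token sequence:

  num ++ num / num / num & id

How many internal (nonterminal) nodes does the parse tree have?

[E [E [E [E [T [F [P [A num]]]]] ++ [T [F [P [A num]]]]] / [T [F [P [A num]]]]] / [T [F [P [A num] & [P [A id]]]]]]

22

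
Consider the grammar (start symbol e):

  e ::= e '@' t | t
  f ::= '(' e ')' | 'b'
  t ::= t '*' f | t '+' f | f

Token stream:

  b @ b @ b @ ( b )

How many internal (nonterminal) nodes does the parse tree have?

15

[e [e [e [e [t [f b]]] @ [t [f b]]] @ [t [f b]]] @ [t [f ( [e [t [f b]]] )]]]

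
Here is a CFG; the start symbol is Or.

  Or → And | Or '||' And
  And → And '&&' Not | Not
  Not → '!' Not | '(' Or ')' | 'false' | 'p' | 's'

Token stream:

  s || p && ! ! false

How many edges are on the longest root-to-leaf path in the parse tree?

[Or [Or [And [Not s]]] || [And [And [Not p]] && [Not ! [Not ! [Not false]]]]]

5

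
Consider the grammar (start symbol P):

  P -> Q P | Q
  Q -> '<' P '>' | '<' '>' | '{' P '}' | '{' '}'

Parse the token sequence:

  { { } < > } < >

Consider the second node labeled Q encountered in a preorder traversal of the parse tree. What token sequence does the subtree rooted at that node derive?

{ }

[P [Q { [P [Q { }] [P [Q < >]]] }] [P [Q < >]]]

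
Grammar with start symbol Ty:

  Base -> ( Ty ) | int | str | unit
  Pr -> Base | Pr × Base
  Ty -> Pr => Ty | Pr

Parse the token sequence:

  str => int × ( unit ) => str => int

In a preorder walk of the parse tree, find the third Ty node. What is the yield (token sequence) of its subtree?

unit

[Ty [Pr [Base str]] => [Ty [Pr [Pr [Base int]] × [Base ( [Ty [Pr [Base unit]]] )]] => [Ty [Pr [Base str]] => [Ty [Pr [Base int]]]]]]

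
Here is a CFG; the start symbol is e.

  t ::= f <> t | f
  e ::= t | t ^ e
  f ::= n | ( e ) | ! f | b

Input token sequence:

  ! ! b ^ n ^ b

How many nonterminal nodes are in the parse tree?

11

[e [t [f ! [f ! [f b]]]] ^ [e [t [f n]] ^ [e [t [f b]]]]]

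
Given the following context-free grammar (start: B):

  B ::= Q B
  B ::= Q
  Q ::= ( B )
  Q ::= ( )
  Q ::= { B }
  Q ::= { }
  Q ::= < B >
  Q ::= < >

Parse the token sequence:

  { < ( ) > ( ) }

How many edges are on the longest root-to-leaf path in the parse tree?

[B [Q { [B [Q < [B [Q ( )]] >] [B [Q ( )]]] }]]

6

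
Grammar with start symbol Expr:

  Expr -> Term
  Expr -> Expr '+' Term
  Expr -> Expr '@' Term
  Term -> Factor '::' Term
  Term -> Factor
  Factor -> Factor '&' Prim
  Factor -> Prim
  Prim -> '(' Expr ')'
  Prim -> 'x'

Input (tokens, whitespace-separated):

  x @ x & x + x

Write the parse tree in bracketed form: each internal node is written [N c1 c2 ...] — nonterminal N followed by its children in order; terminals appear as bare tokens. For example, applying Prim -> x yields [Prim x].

Expr
Expr + Term
Expr @ Term + Term
Term @ Term + Term
Factor @ Term + Term
Prim @ Term + Term
x @ Term + Term
x @ Factor + Term
x @ Factor & Prim + Term
x @ Prim & Prim + Term
x @ x & Prim + Term
x @ x & x + Term
x @ x & x + Factor
x @ x & x + Prim
x @ x & x + x

[Expr [Expr [Expr [Term [Factor [Prim x]]]] @ [Term [Factor [Factor [Prim x]] & [Prim x]]]] + [Term [Factor [Prim x]]]]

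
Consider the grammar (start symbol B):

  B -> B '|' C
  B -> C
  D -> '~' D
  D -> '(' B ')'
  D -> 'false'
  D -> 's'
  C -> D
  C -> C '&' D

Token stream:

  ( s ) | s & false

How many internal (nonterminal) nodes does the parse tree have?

11

[B [B [C [D ( [B [C [D s]]] )]]] | [C [C [D s]] & [D false]]]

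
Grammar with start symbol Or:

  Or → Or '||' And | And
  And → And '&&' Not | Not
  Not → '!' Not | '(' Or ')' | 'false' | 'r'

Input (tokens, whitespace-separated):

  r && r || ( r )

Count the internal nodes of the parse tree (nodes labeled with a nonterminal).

11

[Or [Or [And [And [Not r]] && [Not r]]] || [And [Not ( [Or [And [Not r]]] )]]]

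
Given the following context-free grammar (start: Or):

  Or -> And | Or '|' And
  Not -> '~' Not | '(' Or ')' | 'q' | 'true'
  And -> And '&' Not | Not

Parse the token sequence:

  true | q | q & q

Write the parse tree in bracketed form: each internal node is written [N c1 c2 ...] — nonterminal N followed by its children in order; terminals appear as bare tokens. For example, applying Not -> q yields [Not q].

[Or [Or [Or [And [Not true]]] | [And [Not q]]] | [And [And [Not q]] & [Not q]]]

Or
Or | And
Or | And | And
And | And | And
Not | And | And
true | And | And
true | Not | And
true | q | And
true | q | And & Not
true | q | Not & Not
true | q | q & Not
true | q | q & q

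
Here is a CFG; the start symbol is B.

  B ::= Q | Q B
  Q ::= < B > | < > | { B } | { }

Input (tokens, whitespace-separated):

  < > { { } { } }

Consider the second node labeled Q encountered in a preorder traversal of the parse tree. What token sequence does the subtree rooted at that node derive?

[B [Q < >] [B [Q { [B [Q { }] [B [Q { }]]] }]]]

{ { } { } }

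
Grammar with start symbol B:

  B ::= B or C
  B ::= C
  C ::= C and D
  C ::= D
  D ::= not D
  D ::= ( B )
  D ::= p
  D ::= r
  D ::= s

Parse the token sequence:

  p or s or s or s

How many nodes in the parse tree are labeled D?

4

[B [B [B [B [C [D p]]] or [C [D s]]] or [C [D s]]] or [C [D s]]]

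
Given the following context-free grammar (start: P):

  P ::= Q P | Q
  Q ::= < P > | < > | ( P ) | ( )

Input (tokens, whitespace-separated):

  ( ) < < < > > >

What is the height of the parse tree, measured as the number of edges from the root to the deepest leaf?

7

[P [Q ( )] [P [Q < [P [Q < [P [Q < >]] >]] >]]]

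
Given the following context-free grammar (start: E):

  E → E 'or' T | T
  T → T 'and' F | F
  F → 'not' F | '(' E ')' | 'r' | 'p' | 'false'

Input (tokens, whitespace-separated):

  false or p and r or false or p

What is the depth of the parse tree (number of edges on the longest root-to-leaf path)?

6

[E [E [E [E [T [F false]]] or [T [T [F p]] and [F r]]] or [T [F false]]] or [T [F p]]]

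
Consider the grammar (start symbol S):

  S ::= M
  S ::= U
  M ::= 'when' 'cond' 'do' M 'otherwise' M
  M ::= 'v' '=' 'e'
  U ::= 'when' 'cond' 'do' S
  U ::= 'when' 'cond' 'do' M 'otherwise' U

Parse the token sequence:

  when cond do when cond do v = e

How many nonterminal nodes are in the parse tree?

[S [U when cond do [S [U when cond do [S [M v = e]]]]]]

6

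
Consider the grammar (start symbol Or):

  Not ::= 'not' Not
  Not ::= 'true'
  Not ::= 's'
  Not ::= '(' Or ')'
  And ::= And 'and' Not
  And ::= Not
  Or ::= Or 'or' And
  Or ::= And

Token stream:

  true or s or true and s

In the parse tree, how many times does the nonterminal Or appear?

[Or [Or [Or [And [Not true]]] or [And [Not s]]] or [And [And [Not true]] and [Not s]]]

3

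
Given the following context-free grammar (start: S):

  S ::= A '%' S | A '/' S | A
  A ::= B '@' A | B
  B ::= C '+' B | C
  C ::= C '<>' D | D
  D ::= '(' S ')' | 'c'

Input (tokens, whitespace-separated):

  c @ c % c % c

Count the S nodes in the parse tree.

[S [A [B [C [D c]]] @ [A [B [C [D c]]]]] % [S [A [B [C [D c]]]] % [S [A [B [C [D c]]]]]]]

3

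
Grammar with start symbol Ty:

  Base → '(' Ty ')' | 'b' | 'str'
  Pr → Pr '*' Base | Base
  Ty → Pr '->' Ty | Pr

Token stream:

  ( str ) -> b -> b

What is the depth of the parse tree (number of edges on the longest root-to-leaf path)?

[Ty [Pr [Base ( [Ty [Pr [Base str]]] )]] -> [Ty [Pr [Base b]] -> [Ty [Pr [Base b]]]]]

6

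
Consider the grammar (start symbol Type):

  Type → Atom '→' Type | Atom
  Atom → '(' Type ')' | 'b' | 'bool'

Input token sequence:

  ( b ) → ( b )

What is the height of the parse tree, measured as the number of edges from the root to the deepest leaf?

5

[Type [Atom ( [Type [Atom b]] )] → [Type [Atom ( [Type [Atom b]] )]]]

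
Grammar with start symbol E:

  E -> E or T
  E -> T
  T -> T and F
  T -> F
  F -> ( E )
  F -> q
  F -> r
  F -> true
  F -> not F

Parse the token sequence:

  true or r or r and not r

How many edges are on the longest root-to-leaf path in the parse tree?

5

[E [E [E [T [F true]]] or [T [F r]]] or [T [T [F r]] and [F not [F r]]]]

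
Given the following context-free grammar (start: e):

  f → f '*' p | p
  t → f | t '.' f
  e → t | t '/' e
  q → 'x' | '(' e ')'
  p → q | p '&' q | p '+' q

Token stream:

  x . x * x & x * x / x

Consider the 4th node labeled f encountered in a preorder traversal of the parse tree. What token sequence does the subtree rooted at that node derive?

[e [t [t [f [p [q x]]]] . [f [f [f [p [q x]]] * [p [p [q x]] & [q x]]] * [p [q x]]]] / [e [t [f [p [q x]]]]]]

x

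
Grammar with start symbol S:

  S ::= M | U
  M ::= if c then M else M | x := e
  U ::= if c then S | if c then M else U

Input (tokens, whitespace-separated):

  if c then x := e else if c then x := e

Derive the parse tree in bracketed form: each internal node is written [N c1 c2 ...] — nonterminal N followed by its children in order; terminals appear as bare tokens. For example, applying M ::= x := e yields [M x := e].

[S [U if c then [M x := e] else [U if c then [S [M x := e]]]]]

S
U
if c then M else U
if c then x := e else U
if c then x := e else if c then S
if c then x := e else if c then M
if c then x := e else if c then x := e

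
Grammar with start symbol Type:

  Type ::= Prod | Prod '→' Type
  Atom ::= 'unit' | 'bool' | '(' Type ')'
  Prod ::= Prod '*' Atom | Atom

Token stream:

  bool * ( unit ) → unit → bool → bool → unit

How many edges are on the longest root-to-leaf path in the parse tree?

[Type [Prod [Prod [Atom bool]] * [Atom ( [Type [Prod [Atom unit]]] )]] → [Type [Prod [Atom unit]] → [Type [Prod [Atom bool]] → [Type [Prod [Atom bool]] → [Type [Prod [Atom unit]]]]]]]

7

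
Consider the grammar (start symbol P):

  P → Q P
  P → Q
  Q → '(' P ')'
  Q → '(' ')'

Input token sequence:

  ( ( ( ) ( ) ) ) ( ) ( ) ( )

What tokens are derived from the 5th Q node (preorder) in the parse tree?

[P [Q ( [P [Q ( [P [Q ( )] [P [Q ( )]]] )]] )] [P [Q ( )] [P [Q ( )] [P [Q ( )]]]]]

( )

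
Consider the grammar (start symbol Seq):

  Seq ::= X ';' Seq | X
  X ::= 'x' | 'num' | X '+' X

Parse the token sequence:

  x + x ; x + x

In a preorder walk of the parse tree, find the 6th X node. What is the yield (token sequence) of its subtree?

x

[Seq [X [X x] + [X x]] ; [Seq [X [X x] + [X x]]]]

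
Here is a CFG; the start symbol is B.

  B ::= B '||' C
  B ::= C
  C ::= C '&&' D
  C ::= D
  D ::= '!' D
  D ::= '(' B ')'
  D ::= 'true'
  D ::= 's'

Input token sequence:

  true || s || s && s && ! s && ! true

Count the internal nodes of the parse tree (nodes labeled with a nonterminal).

[B [B [B [C [D true]]] || [C [D s]]] || [C [C [C [C [D s]] && [D s]] && [D ! [D s]]] && [D ! [D true]]]]

17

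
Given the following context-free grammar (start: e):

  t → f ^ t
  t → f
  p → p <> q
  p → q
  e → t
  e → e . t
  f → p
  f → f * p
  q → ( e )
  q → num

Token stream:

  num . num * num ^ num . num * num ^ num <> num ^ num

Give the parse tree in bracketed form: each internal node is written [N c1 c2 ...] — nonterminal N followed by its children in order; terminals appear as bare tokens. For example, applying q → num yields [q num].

[e [e [e [t [f [p [q num]]]]] . [t [f [f [p [q num]]] * [p [q num]]] ^ [t [f [p [q num]]]]]] . [t [f [f [p [q num]]] * [p [q num]]] ^ [t [f [p [p [q num]] <> [q num]]] ^ [t [f [p [q num]]]]]]]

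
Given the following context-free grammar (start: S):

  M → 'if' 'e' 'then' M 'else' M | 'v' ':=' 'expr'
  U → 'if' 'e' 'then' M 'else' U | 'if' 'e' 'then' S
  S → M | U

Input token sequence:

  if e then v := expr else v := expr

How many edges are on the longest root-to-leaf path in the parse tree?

3

[S [M if e then [M v := expr] else [M v := expr]]]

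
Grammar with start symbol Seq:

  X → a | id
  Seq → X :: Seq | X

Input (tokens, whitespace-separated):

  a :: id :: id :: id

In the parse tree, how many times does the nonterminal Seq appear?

[Seq [X a] :: [Seq [X id] :: [Seq [X id] :: [Seq [X id]]]]]

4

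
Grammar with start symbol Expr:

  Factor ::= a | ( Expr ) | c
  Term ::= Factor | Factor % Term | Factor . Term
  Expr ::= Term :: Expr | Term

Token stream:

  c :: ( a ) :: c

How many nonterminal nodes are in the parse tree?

12

[Expr [Term [Factor c]] :: [Expr [Term [Factor ( [Expr [Term [Factor a]]] )]] :: [Expr [Term [Factor c]]]]]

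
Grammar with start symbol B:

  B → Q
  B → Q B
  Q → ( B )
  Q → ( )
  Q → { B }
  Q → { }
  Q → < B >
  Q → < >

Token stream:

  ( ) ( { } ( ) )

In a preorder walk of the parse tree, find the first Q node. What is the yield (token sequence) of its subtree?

( )

[B [Q ( )] [B [Q ( [B [Q { }] [B [Q ( )]]] )]]]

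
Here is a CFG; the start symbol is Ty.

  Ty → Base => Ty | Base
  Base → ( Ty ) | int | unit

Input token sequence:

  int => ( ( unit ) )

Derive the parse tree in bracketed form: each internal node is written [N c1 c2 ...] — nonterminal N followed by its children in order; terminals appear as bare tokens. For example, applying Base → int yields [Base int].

[Ty [Base int] => [Ty [Base ( [Ty [Base ( [Ty [Base unit]] )]] )]]]

Ty
Base => Ty
int => Ty
int => Base
int => ( Ty )
int => ( Base )
int => ( ( Ty ) )
int => ( ( Base ) )
int => ( ( unit ) )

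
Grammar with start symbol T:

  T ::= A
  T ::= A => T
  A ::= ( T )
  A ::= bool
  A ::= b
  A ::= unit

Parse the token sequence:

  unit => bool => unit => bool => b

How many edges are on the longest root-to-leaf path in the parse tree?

[T [A unit] => [T [A bool] => [T [A unit] => [T [A bool] => [T [A b]]]]]]

6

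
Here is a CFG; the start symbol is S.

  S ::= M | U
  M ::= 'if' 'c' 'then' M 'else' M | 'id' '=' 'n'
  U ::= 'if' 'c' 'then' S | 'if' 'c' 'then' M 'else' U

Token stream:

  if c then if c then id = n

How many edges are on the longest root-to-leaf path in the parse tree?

6

[S [U if c then [S [U if c then [S [M id = n]]]]]]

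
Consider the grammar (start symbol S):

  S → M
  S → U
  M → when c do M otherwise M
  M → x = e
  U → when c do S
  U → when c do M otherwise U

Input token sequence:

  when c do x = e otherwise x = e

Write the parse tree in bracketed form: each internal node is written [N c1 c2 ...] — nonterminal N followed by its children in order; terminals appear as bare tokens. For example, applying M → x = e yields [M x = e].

[S [M when c do [M x = e] otherwise [M x = e]]]

S
M
when c do M otherwise M
when c do x = e otherwise M
when c do x = e otherwise x = e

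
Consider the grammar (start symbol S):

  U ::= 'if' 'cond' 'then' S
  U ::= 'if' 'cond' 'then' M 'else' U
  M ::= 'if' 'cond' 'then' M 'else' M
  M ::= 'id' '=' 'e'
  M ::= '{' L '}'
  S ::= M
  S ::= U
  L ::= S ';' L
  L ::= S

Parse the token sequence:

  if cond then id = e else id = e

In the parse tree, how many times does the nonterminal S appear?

[S [M if cond then [M id = e] else [M id = e]]]

1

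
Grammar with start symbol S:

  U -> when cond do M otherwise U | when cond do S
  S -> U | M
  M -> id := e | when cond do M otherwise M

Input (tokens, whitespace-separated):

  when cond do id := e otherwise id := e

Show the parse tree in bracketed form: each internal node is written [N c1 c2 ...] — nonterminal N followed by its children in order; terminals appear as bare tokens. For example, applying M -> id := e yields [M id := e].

S
M
when cond do M otherwise M
when cond do id := e otherwise M
when cond do id := e otherwise id := e

[S [M when cond do [M id := e] otherwise [M id := e]]]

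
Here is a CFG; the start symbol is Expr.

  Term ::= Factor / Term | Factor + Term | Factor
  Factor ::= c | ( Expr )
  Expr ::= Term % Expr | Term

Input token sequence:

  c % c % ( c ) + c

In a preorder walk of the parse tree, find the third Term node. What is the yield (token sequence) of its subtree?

[Expr [Term [Factor c]] % [Expr [Term [Factor c]] % [Expr [Term [Factor ( [Expr [Term [Factor c]]] )] + [Term [Factor c]]]]]]

( c ) + c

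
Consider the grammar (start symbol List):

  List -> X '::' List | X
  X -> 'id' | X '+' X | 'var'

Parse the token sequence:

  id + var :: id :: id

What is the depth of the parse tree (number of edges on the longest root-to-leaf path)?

4

[List [X [X id] + [X var]] :: [List [X id] :: [List [X id]]]]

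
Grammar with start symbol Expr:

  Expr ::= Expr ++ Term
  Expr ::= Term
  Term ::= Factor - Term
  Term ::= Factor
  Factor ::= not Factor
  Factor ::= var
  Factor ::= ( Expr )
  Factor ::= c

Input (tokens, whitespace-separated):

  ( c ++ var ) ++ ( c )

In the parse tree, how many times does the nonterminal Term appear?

5

[Expr [Expr [Term [Factor ( [Expr [Expr [Term [Factor c]]] ++ [Term [Factor var]]] )]]] ++ [Term [Factor ( [Expr [Term [Factor c]]] )]]]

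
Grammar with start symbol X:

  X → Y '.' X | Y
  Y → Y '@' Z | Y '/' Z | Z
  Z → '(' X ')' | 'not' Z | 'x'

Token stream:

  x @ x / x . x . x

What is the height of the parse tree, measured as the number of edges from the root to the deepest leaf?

[X [Y [Y [Y [Z x]] @ [Z x]] / [Z x]] . [X [Y [Z x]] . [X [Y [Z x]]]]]

5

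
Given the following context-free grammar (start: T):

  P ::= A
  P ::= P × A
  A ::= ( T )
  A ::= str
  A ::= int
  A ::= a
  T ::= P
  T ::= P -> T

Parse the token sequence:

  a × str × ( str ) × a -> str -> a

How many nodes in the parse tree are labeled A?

7

[T [P [P [P [P [A a]] × [A str]] × [A ( [T [P [A str]]] )]] × [A a]] -> [T [P [A str]] -> [T [P [A a]]]]]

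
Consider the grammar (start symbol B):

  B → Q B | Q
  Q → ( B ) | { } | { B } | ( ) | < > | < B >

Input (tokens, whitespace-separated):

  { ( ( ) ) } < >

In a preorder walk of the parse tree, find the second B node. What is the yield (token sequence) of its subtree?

( ( ) )

[B [Q { [B [Q ( [B [Q ( )]] )]] }] [B [Q < >]]]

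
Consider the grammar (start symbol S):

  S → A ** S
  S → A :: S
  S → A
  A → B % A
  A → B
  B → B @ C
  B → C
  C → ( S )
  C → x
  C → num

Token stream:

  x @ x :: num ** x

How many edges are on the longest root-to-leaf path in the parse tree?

[S [A [B [B [C x]] @ [C x]]] :: [S [A [B [C num]]] ** [S [A [B [C x]]]]]]

6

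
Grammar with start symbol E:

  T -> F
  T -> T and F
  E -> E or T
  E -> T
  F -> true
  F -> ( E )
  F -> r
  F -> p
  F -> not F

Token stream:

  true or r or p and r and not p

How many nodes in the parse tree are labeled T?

[E [E [E [T [F true]]] or [T [F r]]] or [T [T [T [F p]] and [F r]] and [F not [F p]]]]

5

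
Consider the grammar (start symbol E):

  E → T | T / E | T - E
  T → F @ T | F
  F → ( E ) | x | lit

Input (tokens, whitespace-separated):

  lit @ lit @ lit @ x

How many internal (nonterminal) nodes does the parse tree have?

[E [T [F lit] @ [T [F lit] @ [T [F lit] @ [T [F x]]]]]]

9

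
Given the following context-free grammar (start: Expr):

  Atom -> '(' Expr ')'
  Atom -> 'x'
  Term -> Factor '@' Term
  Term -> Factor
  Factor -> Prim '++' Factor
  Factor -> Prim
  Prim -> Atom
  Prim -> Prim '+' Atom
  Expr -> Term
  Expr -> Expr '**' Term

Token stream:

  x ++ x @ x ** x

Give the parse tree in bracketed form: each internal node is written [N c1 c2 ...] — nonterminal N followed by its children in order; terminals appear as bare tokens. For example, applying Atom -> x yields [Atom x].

[Expr [Expr [Term [Factor [Prim [Atom x]] ++ [Factor [Prim [Atom x]]]] @ [Term [Factor [Prim [Atom x]]]]]] ** [Term [Factor [Prim [Atom x]]]]]

Expr
Expr ** Term
Term ** Term
Factor @ Term ** Term
Prim ++ Factor @ Term ** Term
Atom ++ Factor @ Term ** Term
x ++ Factor @ Term ** Term
x ++ Prim @ Term ** Term
x ++ Atom @ Term ** Term
x ++ x @ Term ** Term
x ++ x @ Factor ** Term
x ++ x @ Prim ** Term
x ++ x @ Atom ** Term
x ++ x @ x ** Term
x ++ x @ x ** Factor
x ++ x @ x ** Prim
x ++ x @ x ** Atom
x ++ x @ x ** x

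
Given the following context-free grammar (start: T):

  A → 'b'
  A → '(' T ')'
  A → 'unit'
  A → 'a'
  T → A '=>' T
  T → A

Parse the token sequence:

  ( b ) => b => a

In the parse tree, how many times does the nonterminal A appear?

[T [A ( [T [A b]] )] => [T [A b] => [T [A a]]]]

4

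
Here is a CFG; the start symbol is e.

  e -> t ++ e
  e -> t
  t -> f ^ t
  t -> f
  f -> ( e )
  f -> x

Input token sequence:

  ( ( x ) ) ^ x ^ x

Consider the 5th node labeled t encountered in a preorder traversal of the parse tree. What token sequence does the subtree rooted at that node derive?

x

[e [t [f ( [e [t [f ( [e [t [f x]]] )]]] )] ^ [t [f x] ^ [t [f x]]]]]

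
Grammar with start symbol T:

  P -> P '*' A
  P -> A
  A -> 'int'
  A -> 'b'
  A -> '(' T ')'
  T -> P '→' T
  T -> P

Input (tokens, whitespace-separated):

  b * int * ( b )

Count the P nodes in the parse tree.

4

[T [P [P [P [A b]] * [A int]] * [A ( [T [P [A b]]] )]]]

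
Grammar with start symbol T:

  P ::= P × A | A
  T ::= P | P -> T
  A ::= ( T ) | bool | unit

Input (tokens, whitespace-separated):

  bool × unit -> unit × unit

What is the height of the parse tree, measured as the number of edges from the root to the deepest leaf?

[T [P [P [A bool]] × [A unit]] -> [T [P [P [A unit]] × [A unit]]]]

5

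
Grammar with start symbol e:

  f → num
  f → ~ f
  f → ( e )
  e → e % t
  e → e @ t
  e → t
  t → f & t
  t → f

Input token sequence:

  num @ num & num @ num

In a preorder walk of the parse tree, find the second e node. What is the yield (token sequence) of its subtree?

[e [e [e [t [f num]]] @ [t [f num] & [t [f num]]]] @ [t [f num]]]

num @ num & num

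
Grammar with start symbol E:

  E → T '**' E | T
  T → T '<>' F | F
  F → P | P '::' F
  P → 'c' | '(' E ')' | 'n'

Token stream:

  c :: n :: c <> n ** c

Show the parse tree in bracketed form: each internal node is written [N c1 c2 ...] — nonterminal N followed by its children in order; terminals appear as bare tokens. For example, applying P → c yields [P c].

[E [T [T [F [P c] :: [F [P n] :: [F [P c]]]]] <> [F [P n]]] ** [E [T [F [P c]]]]]

E
T ** E
T <> F ** E
F <> F ** E
P :: F <> F ** E
c :: F <> F ** E
c :: P :: F <> F ** E
c :: n :: F <> F ** E
c :: n :: P <> F ** E
c :: n :: c <> F ** E
c :: n :: c <> P ** E
c :: n :: c <> n ** E
c :: n :: c <> n ** T
c :: n :: c <> n ** F
c :: n :: c <> n ** P
c :: n :: c <> n ** c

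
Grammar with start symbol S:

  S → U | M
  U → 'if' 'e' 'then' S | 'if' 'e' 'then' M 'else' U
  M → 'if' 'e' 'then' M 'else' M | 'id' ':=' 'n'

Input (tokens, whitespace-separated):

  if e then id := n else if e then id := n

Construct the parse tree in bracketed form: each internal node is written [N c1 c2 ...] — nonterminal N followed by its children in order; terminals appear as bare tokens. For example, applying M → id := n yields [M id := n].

S
U
if e then M else U
if e then id := n else U
if e then id := n else if e then S
if e then id := n else if e then M
if e then id := n else if e then id := n

[S [U if e then [M id := n] else [U if e then [S [M id := n]]]]]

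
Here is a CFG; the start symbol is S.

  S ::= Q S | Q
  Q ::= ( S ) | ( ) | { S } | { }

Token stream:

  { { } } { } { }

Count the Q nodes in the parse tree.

4

[S [Q { [S [Q { }]] }] [S [Q { }] [S [Q { }]]]]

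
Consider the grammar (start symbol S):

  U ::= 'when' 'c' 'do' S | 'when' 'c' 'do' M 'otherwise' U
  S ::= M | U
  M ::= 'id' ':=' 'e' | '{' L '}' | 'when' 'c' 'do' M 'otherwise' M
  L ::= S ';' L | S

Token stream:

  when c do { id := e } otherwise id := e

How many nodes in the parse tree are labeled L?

1

[S [M when c do [M { [L [S [M id := e]]] }] otherwise [M id := e]]]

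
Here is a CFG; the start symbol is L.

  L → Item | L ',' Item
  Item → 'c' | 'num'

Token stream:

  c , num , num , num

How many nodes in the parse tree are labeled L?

[L [L [L [L [Item c]] , [Item num]] , [Item num]] , [Item num]]

4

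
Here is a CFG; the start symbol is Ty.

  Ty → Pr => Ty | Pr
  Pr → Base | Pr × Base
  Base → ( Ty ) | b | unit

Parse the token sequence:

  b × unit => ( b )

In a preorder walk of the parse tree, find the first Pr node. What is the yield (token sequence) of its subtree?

b × unit

[Ty [Pr [Pr [Base b]] × [Base unit]] => [Ty [Pr [Base ( [Ty [Pr [Base b]]] )]]]]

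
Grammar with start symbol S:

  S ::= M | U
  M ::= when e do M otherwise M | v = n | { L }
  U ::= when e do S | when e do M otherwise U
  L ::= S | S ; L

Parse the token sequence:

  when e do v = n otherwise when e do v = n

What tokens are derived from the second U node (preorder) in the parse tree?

when e do v = n

[S [U when e do [M v = n] otherwise [U when e do [S [M v = n]]]]]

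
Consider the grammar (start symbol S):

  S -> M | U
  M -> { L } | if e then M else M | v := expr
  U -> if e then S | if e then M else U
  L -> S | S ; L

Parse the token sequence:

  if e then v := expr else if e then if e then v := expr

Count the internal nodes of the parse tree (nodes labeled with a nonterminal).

8

[S [U if e then [M v := expr] else [U if e then [S [U if e then [S [M v := expr]]]]]]]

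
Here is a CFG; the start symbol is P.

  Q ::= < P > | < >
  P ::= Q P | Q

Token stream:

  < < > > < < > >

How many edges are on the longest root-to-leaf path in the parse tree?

5

[P [Q < [P [Q < >]] >] [P [Q < [P [Q < >]] >]]]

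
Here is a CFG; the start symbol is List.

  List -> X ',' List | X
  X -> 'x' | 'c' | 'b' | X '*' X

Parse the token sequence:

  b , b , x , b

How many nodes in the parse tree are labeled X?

4

[List [X b] , [List [X b] , [List [X x] , [List [X b]]]]]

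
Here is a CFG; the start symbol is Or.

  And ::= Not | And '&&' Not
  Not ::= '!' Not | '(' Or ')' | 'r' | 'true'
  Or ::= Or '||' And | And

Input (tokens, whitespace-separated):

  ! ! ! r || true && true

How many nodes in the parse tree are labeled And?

3

[Or [Or [And [Not ! [Not ! [Not ! [Not r]]]]]] || [And [And [Not true]] && [Not true]]]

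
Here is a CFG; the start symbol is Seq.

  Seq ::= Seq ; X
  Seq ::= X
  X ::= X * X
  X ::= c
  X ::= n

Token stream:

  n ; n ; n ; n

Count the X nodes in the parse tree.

[Seq [Seq [Seq [Seq [X n]] ; [X n]] ; [X n]] ; [X n]]

4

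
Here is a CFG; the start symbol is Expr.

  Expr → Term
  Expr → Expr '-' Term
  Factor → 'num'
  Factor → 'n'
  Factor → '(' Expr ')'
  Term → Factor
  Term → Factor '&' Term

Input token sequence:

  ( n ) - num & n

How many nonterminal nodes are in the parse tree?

[Expr [Expr [Term [Factor ( [Expr [Term [Factor n]]] )]]] - [Term [Factor num] & [Term [Factor n]]]]

11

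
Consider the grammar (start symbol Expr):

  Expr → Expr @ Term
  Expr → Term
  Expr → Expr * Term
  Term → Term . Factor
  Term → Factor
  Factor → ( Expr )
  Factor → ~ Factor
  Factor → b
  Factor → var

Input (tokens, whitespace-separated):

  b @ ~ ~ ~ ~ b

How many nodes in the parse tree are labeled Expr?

[Expr [Expr [Term [Factor b]]] @ [Term [Factor ~ [Factor ~ [Factor ~ [Factor ~ [Factor b]]]]]]]

2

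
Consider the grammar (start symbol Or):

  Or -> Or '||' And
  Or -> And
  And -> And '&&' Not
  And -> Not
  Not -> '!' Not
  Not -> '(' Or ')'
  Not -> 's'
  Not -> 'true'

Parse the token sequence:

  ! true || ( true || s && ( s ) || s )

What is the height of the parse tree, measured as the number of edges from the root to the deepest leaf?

[Or [Or [And [Not ! [Not true]]]] || [And [Not ( [Or [Or [Or [And [Not true]]] || [And [And [Not s]] && [Not ( [Or [And [Not s]]] )]]] || [And [Not s]]] )]]]

10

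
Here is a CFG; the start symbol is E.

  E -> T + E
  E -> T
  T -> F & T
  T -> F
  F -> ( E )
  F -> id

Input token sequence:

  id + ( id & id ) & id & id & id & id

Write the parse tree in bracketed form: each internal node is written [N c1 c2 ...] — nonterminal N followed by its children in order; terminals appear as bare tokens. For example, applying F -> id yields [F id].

[E [T [F id]] + [E [T [F ( [E [T [F id] & [T [F id]]]] )] & [T [F id] & [T [F id] & [T [F id] & [T [F id]]]]]]]]

E
T + E
F + E
id + E
id + T
id + F & T
id + ( E ) & T
id + ( T ) & T
id + ( F & T ) & T
id + ( id & T ) & T
id + ( id & F ) & T
id + ( id & id ) & T
id + ( id & id ) & F & T
id + ( id & id ) & id & T
id + ( id & id ) & id & F & T
id + ( id & id ) & id & id & T
id + ( id & id ) & id & id & F & T
id + ( id & id ) & id & id & id & T
id + ( id & id ) & id & id & id & F
id + ( id & id ) & id & id & id & id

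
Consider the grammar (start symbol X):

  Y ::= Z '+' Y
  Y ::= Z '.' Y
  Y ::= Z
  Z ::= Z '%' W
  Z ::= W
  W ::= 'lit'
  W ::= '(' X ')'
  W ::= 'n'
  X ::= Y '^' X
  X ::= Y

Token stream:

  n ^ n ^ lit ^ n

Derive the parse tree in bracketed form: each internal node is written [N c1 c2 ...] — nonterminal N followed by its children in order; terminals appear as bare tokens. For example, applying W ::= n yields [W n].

X
Y ^ X
Z ^ X
W ^ X
n ^ X
n ^ Y ^ X
n ^ Z ^ X
n ^ W ^ X
n ^ n ^ X
n ^ n ^ Y ^ X
n ^ n ^ Z ^ X
n ^ n ^ W ^ X
n ^ n ^ lit ^ X
n ^ n ^ lit ^ Y
n ^ n ^ lit ^ Z
n ^ n ^ lit ^ W
n ^ n ^ lit ^ n

[X [Y [Z [W n]]] ^ [X [Y [Z [W n]]] ^ [X [Y [Z [W lit]]] ^ [X [Y [Z [W n]]]]]]]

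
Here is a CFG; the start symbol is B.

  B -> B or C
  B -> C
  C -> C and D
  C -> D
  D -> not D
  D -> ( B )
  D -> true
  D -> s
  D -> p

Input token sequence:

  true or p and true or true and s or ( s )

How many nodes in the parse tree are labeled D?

[B [B [B [B [C [D true]]] or [C [C [D p]] and [D true]]] or [C [C [D true]] and [D s]]] or [C [D ( [B [C [D s]]] )]]]

7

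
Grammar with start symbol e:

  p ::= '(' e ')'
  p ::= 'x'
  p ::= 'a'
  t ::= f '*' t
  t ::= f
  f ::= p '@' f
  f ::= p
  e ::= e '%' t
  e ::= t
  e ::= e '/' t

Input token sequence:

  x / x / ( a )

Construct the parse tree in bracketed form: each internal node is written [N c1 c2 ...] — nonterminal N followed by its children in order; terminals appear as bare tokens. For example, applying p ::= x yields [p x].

e
e / t
e / t / t
t / t / t
f / t / t
p / t / t
x / t / t
x / f / t
x / p / t
x / x / t
x / x / f
x / x / p
x / x / ( e )
x / x / ( t )
x / x / ( f )
x / x / ( p )
x / x / ( a )

[e [e [e [t [f [p x]]]] / [t [f [p x]]]] / [t [f [p ( [e [t [f [p a]]]] )]]]]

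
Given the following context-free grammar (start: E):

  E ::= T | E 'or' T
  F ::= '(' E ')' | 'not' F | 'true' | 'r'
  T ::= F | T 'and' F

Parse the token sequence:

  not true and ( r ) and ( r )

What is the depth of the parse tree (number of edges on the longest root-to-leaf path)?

[E [T [T [T [F not [F true]]] and [F ( [E [T [F r]]] )]] and [F ( [E [T [F r]]] )]]]

7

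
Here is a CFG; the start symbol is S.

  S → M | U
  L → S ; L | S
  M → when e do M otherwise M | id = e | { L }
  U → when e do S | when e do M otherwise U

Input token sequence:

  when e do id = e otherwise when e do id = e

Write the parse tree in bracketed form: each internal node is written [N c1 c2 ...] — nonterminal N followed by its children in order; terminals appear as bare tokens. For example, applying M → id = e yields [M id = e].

[S [U when e do [M id = e] otherwise [U when e do [S [M id = e]]]]]

S
U
when e do M otherwise U
when e do id = e otherwise U
when e do id = e otherwise when e do S
when e do id = e otherwise when e do M
when e do id = e otherwise when e do id = e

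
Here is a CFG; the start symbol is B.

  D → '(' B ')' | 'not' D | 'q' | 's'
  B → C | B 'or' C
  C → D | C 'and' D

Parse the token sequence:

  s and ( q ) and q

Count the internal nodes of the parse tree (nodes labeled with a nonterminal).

[B [C [C [C [D s]] and [D ( [B [C [D q]]] )]] and [D q]]]

10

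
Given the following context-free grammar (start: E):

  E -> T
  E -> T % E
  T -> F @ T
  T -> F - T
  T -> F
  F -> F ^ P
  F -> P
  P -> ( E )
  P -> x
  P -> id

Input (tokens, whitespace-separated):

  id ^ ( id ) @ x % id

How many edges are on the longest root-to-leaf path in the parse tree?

8

[E [T [F [F [P id]] ^ [P ( [E [T [F [P id]]]] )]] @ [T [F [P x]]]] % [E [T [F [P id]]]]]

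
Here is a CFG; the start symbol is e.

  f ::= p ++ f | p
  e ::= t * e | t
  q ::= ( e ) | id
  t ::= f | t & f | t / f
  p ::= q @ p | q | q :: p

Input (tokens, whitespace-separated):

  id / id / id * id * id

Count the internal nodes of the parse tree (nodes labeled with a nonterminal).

[e [t [t [t [f [p [q id]]]] / [f [p [q id]]]] / [f [p [q id]]]] * [e [t [f [p [q id]]]] * [e [t [f [p [q id]]]]]]]

23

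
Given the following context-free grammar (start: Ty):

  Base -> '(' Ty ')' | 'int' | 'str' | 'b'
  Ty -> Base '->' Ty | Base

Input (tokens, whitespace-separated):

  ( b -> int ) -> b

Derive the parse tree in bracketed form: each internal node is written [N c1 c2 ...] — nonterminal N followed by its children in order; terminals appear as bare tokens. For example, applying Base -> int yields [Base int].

Ty
Base -> Ty
( Ty ) -> Ty
( Base -> Ty ) -> Ty
( b -> Ty ) -> Ty
( b -> Base ) -> Ty
( b -> int ) -> Ty
( b -> int ) -> Base
( b -> int ) -> b

[Ty [Base ( [Ty [Base b] -> [Ty [Base int]]] )] -> [Ty [Base b]]]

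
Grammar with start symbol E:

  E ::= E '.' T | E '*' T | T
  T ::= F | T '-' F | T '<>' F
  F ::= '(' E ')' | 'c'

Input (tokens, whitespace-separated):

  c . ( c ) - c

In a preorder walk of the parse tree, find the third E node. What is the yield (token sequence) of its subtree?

[E [E [T [F c]]] . [T [T [F ( [E [T [F c]]] )]] - [F c]]]

c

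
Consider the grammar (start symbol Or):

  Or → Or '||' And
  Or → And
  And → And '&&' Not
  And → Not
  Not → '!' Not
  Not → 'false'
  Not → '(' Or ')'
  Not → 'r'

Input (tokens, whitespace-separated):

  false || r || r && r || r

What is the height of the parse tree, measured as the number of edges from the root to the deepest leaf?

[Or [Or [Or [Or [And [Not false]]] || [And [Not r]]] || [And [And [Not r]] && [Not r]]] || [And [Not r]]]

6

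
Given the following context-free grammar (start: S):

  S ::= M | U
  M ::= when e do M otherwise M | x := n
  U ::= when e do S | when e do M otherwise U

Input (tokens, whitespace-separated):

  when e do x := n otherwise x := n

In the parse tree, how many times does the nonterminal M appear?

[S [M when e do [M x := n] otherwise [M x := n]]]

3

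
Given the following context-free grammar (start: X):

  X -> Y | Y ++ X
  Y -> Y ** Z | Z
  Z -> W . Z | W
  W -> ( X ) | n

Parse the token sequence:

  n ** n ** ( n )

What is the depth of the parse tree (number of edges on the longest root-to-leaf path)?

[X [Y [Y [Y [Z [W n]]] ** [Z [W n]]] ** [Z [W ( [X [Y [Z [W n]]]] )]]]]

8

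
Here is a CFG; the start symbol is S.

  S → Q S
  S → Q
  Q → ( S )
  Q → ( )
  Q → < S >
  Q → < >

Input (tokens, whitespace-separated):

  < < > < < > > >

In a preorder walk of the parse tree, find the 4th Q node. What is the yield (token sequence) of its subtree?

[S [Q < [S [Q < >] [S [Q < [S [Q < >]] >]]] >]]

< >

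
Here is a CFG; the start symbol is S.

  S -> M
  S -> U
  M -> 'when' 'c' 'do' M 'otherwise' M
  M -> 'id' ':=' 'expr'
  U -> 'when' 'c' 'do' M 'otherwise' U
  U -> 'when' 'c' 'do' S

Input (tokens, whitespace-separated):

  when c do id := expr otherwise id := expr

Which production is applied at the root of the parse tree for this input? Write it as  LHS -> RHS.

S -> M

[S [M when c do [M id := expr] otherwise [M id := expr]]]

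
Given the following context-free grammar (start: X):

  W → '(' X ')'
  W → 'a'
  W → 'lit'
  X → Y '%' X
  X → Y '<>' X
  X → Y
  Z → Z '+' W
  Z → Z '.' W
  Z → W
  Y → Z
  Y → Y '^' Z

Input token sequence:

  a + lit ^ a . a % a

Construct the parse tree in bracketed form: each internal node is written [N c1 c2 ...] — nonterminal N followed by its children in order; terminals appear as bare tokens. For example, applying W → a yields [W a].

[X [Y [Y [Z [Z [W a]] + [W lit]]] ^ [Z [Z [W a]] . [W a]]] % [X [Y [Z [W a]]]]]

X
Y % X
Y ^ Z % X
Z ^ Z % X
Z + W ^ Z % X
W + W ^ Z % X
a + W ^ Z % X
a + lit ^ Z % X
a + lit ^ Z . W % X
a + lit ^ W . W % X
a + lit ^ a . W % X
a + lit ^ a . a % X
a + lit ^ a . a % Y
a + lit ^ a . a % Z
a + lit ^ a . a % W
a + lit ^ a . a % a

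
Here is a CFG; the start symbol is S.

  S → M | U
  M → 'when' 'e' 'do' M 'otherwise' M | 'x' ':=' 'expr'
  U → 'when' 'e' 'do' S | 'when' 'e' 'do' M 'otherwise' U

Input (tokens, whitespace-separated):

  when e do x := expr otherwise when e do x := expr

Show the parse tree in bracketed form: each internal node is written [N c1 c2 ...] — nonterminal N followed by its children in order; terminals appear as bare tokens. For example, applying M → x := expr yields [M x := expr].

[S [U when e do [M x := expr] otherwise [U when e do [S [M x := expr]]]]]

S
U
when e do M otherwise U
when e do x := expr otherwise U
when e do x := expr otherwise when e do S
when e do x := expr otherwise when e do M
when e do x := expr otherwise when e do x := expr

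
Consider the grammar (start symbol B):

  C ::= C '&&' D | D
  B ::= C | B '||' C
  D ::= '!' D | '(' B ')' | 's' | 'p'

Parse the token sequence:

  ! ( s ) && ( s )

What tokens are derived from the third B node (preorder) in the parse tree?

s

[B [C [C [D ! [D ( [B [C [D s]]] )]]] && [D ( [B [C [D s]]] )]]]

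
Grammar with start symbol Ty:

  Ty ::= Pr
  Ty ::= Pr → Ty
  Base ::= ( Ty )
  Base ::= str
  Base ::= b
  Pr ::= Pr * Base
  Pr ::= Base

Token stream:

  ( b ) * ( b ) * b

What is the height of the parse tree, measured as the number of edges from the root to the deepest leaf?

[Ty [Pr [Pr [Pr [Base ( [Ty [Pr [Base b]]] )]] * [Base ( [Ty [Pr [Base b]]] )]] * [Base b]]]

8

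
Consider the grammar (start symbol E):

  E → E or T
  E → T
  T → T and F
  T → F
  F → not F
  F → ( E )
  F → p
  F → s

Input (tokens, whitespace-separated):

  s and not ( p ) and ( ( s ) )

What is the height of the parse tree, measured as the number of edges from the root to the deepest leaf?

9

[E [T [T [T [F s]] and [F not [F ( [E [T [F p]]] )]]] and [F ( [E [T [F ( [E [T [F s]]] )]]] )]]]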